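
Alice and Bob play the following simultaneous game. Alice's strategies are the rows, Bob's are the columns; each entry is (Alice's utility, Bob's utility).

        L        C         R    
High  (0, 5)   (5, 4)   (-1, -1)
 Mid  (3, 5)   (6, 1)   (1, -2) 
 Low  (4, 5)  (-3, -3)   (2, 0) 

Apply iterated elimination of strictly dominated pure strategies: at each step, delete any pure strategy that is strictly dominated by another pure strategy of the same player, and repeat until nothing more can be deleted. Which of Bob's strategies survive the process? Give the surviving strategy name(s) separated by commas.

L

Row High is eliminated: Mid beats it against every remaining column (L: 3>0, C: 6>5, R: 1>-1).
Bob's strategy C is strictly dominated by L (Mid: 5>1, Low: 5>-3) and is removed.
Row Mid is eliminated: Low beats it against every remaining column (L: 4>3, R: 2>1).
For Bob, L strictly dominates R on the remaining rows (Low: 5>0); eliminate R.
Among the remaining strategies, none is strictly dominated by another pure strategy of the same player, so the elimination stops.
Surviving strategies — Alice: {Low}; Bob: {L}.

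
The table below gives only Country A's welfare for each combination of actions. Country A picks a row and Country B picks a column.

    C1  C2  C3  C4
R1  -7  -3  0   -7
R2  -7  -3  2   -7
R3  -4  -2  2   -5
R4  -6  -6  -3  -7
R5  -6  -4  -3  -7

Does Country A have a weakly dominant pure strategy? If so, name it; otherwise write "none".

R3

R3 vs R1: C1: -4>-7, C2: -2>-3, C3: 2>0, C4: -5>-7.
R3 vs R2: C1: -4>-7, C2: -2>-3, C3: 2=2, C4: -5>-7.
R3 vs R4: C1: -4>-6, C2: -2>-6, C3: 2>-3, C4: -5>-7.
R3 vs R5: C1: -4>-6, C2: -2>-4, C3: 2>-3, C4: -5>-7.
R3 is at least as good as every other strategy against every opponent action, so it is weakly dominant.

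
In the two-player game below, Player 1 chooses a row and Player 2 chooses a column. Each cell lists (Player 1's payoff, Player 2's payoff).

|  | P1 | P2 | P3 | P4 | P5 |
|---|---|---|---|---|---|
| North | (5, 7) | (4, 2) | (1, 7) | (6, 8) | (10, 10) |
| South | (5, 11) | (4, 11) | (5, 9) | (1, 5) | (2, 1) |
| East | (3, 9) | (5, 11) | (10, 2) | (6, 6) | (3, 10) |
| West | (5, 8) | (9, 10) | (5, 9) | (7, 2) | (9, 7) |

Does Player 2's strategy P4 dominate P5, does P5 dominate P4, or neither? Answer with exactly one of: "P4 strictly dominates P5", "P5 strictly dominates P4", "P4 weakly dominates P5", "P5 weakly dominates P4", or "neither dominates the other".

neither dominates the other

P4's payoffs vs P5's, by Player 1's action — North: 8<10, South: 5>1, East: 6<10, West: 2<7.
P4 does better at South but worse at North, East, West; neither strategy dominates the other.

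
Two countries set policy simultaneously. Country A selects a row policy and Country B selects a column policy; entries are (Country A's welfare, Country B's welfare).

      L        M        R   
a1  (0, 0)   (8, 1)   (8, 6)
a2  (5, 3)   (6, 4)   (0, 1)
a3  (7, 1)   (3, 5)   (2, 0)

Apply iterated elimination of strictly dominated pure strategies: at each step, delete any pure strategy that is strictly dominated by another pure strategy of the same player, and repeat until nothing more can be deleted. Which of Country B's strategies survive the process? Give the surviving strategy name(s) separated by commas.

R

For Country B, M strictly dominates L on the remaining rows (a1: 1>0, a2: 4>3, a3: 5>1); eliminate L.
Row a2 is eliminated: a1 beats it against every remaining column (M: 8>6, R: 8>0).
Row a3 is eliminated: a1 beats it against every remaining column (M: 8>3, R: 8>2).
For Country B, R strictly dominates M on the remaining rows (a1: 6>1); eliminate M.
Among the remaining strategies, none is strictly dominated by another pure strategy of the same player, so the elimination stops.
Surviving strategies — Country A: {a1}; Country B: {R}.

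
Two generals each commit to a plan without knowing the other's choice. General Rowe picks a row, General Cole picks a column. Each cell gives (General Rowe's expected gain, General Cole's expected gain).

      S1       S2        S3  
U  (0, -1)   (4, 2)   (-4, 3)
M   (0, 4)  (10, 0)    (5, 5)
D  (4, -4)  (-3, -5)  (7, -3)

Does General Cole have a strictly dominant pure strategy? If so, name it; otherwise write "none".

S3

S3 vs S1: U: 3>-1, M: 5>4, D: -3>-4.
S3 vs S2: U: 3>2, M: 5>0, D: -3>-5.
S3 strictly beats every other strategy against every opponent action, so it is strictly dominant.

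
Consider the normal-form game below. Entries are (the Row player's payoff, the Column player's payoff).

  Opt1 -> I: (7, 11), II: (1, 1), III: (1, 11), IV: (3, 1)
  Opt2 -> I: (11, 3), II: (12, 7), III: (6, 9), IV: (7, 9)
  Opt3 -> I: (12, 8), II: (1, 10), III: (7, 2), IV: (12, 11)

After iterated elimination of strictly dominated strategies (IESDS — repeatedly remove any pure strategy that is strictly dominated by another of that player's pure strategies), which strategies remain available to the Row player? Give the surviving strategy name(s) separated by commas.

Opt3

The Row player's strategy Opt1 is strictly dominated by Opt2 (I: 11>7, II: 12>1, III: 6>1, IV: 7>3) and is removed.
For the Column player, II strictly dominates I on the remaining rows (Opt2: 7>3, Opt3: 10>8); eliminate I.
The Column player's strategy II is strictly dominated by IV (Opt2: 9>7, Opt3: 11>10) and is removed.
For the Row player, Opt3 strictly dominates Opt2 on the remaining columns (III: 7>6, IV: 12>7); eliminate Opt2.
For the Column player, IV strictly dominates III on the remaining rows (Opt3: 11>2); eliminate III.
Among the remaining strategies, none is strictly dominated by another pure strategy of the same player, so the elimination stops.
Surviving strategies — the Row player: {Opt3}; the Column player: {IV}.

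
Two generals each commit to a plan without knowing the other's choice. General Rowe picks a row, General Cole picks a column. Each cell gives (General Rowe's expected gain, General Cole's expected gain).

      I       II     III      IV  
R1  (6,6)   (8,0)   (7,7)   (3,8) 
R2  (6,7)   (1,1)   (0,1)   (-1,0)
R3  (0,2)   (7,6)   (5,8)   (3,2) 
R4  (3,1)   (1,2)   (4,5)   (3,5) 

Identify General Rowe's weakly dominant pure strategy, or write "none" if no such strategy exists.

R1

R1 vs R2: I: 6=6, II: 8>1, III: 7>0, IV: 3>-1.
R1 vs R3: I: 6>0, II: 8>7, III: 7>5, IV: 3=3.
R1 vs R4: I: 6>3, II: 8>1, III: 7>4, IV: 3=3.
R1 is at least as good as every other strategy against every opponent action, so it is weakly dominant.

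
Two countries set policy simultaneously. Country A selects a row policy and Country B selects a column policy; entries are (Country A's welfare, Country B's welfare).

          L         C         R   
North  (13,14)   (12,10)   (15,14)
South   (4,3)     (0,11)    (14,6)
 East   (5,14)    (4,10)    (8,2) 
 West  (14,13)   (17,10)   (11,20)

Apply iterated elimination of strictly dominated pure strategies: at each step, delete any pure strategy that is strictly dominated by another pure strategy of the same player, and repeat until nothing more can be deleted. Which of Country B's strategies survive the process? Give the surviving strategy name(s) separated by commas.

Row South is eliminated: North beats it against every remaining column (L: 13>4, C: 12>0, R: 15>14).
Country A's strategy East is strictly dominated by North (L: 13>5, C: 12>4, R: 15>8) and is removed.
Country B's strategy C is strictly dominated by L (North: 14>10, West: 13>10) and is removed.
Among the remaining strategies, none is strictly dominated by another pure strategy of the same player, so the elimination stops.
Surviving strategies — Country A: {North, West}; Country B: {L, R}.

L, R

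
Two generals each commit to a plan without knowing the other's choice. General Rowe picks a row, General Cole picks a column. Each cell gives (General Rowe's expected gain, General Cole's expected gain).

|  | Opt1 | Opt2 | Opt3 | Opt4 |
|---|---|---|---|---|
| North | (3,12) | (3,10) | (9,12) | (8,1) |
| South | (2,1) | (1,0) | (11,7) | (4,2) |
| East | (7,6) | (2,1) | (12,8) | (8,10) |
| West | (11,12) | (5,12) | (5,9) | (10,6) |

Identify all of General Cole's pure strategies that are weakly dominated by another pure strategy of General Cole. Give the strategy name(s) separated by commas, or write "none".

Opt2

Opt1 is not dominated — it holds its own against Opt2 at North (12>10); Opt3 at West (12>9); Opt4 at North (12>1).
Opt2: dominated, since Opt1 does at least as well everywhere (North: 12>10, South: 1>0, East: 6>1, West: 12=12).
Nothing dominates Opt3: Opt1 at South (7>1); Opt2 at North (12>10); Opt4 at North (12>1).
Nothing dominates Opt4: Opt1 at South (2>1); Opt2 at South (2>0); Opt3 at East (10>8).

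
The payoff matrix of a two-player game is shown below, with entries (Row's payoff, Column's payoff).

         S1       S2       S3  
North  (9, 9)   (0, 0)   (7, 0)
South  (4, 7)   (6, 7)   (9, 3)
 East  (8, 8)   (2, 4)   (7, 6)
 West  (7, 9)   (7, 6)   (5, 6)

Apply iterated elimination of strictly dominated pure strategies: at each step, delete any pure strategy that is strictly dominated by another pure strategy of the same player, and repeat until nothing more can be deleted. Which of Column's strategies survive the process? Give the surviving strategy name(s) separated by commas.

S1

Column's strategy S3 is strictly dominated by S1 (North: 9>0, South: 7>3, East: 8>6, West: 9>6) and is removed.
Row's strategy South is strictly dominated by West (S1: 7>4, S2: 7>6) and is removed.
For Column, S1 strictly dominates S2 on the remaining rows (North: 9>0, East: 8>4, West: 9>6); eliminate S2.
Row's strategy East is strictly dominated by North (S1: 9>8) and is removed.
Row West is eliminated: North beats it against every remaining column (S1: 9>7).
Among the remaining strategies, none is strictly dominated by another pure strategy of the same player, so the elimination stops.
Surviving strategies — Row: {North}; Column: {S1}.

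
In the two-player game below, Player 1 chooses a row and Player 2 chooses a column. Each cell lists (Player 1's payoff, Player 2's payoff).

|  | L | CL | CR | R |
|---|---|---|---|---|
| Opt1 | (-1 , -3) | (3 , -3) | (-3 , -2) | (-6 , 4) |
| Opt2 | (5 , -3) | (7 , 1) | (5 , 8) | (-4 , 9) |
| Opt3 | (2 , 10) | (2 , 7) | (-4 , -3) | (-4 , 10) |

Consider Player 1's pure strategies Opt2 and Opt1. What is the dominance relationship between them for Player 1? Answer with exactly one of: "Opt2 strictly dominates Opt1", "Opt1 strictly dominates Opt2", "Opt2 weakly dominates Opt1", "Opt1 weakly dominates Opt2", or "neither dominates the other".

Opt2 strictly dominates Opt1

Opt2's payoffs vs Opt1's, by Player 2's action — L: 5>-1, CL: 7>3, CR: 5>-3, R: -4>-6.
Every comparison favours Opt2, so Opt2 strictly dominates Opt1.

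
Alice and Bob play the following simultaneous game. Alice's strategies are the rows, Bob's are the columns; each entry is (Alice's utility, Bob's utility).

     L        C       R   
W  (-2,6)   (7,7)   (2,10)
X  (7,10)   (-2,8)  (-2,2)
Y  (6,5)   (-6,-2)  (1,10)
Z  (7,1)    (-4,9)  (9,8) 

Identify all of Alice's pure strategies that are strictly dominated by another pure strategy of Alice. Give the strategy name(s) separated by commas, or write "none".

W is not dominated — it holds its own against X at C (7>-2); Y at C (7>-6); Z at C (7>-4).
Nothing dominates X: W at L (7>-2); Y at L (7>6); Z at L (7=7).
Y: dominated, since Z does at least as well everywhere (L: 7>6, C: -4>-6, R: 9>1).
Z: no other strategy beats it everywhere (W at L (7>-2); X at L (7=7); Y at L (7>6)).

Y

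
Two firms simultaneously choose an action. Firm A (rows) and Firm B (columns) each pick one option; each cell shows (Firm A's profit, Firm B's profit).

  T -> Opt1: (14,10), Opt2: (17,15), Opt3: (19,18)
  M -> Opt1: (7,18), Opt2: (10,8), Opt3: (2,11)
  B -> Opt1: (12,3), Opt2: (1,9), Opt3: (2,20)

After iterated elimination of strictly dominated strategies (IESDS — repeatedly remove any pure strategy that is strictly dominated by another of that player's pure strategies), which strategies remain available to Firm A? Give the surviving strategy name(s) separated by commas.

T

For Firm A, T strictly dominates M on the remaining columns (Opt1: 14>7, Opt2: 17>10, Opt3: 19>2); eliminate M.
Firm A's strategy B is strictly dominated by T (Opt1: 14>12, Opt2: 17>1, Opt3: 19>2) and is removed.
For Firm B, Opt2 strictly dominates Opt1 on the remaining rows (T: 15>10); eliminate Opt1.
For Firm B, Opt3 strictly dominates Opt2 on the remaining rows (T: 18>15); eliminate Opt2.
Among the remaining strategies, none is strictly dominated by another pure strategy of the same player, so the elimination stops.
Surviving strategies — Firm A: {T}; Firm B: {Opt3}.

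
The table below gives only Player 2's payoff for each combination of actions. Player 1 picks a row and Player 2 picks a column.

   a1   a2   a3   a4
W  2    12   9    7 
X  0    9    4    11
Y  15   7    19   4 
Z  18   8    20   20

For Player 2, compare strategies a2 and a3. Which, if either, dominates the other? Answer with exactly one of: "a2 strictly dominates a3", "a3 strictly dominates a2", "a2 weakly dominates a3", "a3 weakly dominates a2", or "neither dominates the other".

neither dominates the other

a2's payoffs vs a3's, by Player 1's action — W: 12>9, X: 9>4, Y: 7<19, Z: 8<20.
a2 does better at W, X but worse at Y, Z; neither strategy dominates the other.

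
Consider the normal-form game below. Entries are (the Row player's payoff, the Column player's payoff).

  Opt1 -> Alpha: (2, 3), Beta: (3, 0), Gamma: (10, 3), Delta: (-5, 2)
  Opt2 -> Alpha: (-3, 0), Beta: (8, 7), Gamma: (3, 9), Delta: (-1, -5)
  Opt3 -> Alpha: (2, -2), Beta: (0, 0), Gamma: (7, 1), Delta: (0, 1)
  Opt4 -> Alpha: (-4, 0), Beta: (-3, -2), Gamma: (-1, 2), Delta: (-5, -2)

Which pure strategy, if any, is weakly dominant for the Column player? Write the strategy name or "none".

Gamma vs Alpha: Opt1: 3=3, Opt2: 9>0, Opt3: 1>-2, Opt4: 2>0.
Gamma vs Beta: Opt1: 3>0, Opt2: 9>7, Opt3: 1>0, Opt4: 2>-2.
Gamma vs Delta: Opt1: 3>2, Opt2: 9>-5, Opt3: 1=1, Opt4: 2>-2.
Gamma is at least as good as every other strategy against every opponent action, so it is weakly dominant.

Gamma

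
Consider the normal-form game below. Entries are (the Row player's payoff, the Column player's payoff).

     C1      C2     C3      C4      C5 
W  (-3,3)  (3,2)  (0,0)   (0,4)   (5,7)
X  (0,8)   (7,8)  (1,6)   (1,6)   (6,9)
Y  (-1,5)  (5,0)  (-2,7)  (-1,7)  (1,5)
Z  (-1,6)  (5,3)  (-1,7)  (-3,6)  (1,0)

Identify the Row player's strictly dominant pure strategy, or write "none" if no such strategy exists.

X

X vs W: C1: 0>-3, C2: 7>3, C3: 1>0, C4: 1>0, C5: 6>5.
X vs Y: C1: 0>-1, C2: 7>5, C3: 1>-2, C4: 1>-1, C5: 6>1.
X vs Z: C1: 0>-1, C2: 7>5, C3: 1>-1, C4: 1>-3, C5: 6>1.
X strictly beats every other strategy against every opponent action, so it is strictly dominant.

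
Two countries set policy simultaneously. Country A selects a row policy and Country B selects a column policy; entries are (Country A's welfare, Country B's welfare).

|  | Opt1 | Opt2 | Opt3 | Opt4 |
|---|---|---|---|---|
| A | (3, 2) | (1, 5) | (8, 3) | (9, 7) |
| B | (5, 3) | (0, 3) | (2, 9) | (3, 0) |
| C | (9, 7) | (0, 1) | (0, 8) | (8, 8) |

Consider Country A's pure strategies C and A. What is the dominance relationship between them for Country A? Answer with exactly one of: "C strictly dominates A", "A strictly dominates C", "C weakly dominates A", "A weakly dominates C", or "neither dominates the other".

C's payoffs vs A's, by Country B's action — Opt1: 9>3, Opt2: 0<1, Opt3: 0<8, Opt4: 8<9.
C does better at Opt1 but worse at Opt2, Opt3, Opt4; neither strategy dominates the other.

neither dominates the other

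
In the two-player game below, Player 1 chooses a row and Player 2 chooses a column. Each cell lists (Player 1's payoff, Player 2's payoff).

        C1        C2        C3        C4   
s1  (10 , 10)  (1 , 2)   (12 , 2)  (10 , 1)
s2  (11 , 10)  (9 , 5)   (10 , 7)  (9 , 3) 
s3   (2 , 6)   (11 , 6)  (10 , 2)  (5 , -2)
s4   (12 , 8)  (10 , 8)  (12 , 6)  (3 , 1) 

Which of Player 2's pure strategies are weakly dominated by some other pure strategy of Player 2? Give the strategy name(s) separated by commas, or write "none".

C1: no other strategy beats it everywhere (C2 at s1 (10>2); C3 at s1 (10>2); C4 at s1 (10>1)).
C2: dominated, since C1 does at least as well everywhere (s1: 10>2, s2: 10>5, s3: 6=6, s4: 8=8).
C3 is weakly dominated by C1 (s1: 10>2, s2: 10>7, s3: 6>2, s4: 8>6).
C4 is weakly dominated by C1 (s1: 10>1, s2: 10>3, s3: 6>-2, s4: 8>1).

C2, C3, C4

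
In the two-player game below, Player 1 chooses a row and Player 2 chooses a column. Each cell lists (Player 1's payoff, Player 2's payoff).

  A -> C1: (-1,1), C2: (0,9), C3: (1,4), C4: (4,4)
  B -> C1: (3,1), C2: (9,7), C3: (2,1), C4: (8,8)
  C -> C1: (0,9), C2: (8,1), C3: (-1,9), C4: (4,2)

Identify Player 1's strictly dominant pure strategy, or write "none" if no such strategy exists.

B

B vs A: C1: 3>-1, C2: 9>0, C3: 2>1, C4: 8>4.
B vs C: C1: 3>0, C2: 9>8, C3: 2>-1, C4: 8>4.
B strictly beats every other strategy against every opponent action, so it is strictly dominant.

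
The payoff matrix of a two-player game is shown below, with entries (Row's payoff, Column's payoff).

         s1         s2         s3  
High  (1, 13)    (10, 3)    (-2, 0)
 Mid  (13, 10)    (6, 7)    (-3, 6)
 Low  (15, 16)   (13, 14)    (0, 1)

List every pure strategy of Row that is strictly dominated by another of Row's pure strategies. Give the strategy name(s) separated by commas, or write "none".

High, Mid

High: dominated, since Low does at least as well everywhere (s1: 15>1, s2: 13>10, s3: 0>-2).
Mid: dominated, since Low does at least as well everywhere (s1: 15>13, s2: 13>6, s3: 0>-3).
Low is not dominated — it holds its own against High at s1 (15>1); Mid at s1 (15>13).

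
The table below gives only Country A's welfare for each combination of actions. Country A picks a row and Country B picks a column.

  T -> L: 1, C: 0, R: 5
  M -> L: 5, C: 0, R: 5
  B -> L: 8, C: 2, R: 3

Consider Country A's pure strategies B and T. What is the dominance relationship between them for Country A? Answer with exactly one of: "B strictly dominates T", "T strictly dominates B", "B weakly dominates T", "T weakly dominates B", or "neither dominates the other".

neither dominates the other

B's payoffs vs T's, by Country B's action — L: 8>1, C: 2>0, R: 3<5.
B does better at L, C but worse at R; neither strategy dominates the other.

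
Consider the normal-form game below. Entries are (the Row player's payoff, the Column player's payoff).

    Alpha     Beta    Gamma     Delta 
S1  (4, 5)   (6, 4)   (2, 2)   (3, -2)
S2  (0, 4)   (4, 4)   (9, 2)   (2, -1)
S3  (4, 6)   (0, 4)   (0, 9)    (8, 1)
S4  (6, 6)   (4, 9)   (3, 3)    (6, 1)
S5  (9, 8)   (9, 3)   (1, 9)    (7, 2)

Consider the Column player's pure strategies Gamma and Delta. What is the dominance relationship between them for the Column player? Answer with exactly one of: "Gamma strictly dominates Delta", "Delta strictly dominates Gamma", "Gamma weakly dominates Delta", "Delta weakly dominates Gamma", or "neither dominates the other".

Gamma strictly dominates Delta

Gamma's payoffs vs Delta's, by the Row player's action — S1: 2>-2, S2: 2>-1, S3: 9>1, S4: 3>1, S5: 9>2.
Gamma gives a strictly higher payoff against every action of the Row player, so Gamma strictly dominates Delta.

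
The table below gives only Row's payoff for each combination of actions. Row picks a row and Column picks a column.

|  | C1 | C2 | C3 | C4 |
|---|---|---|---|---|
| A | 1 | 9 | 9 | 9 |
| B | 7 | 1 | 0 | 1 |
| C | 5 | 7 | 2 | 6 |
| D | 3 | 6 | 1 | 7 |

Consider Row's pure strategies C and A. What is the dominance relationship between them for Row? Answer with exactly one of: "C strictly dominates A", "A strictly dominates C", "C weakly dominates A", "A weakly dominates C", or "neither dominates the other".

neither dominates the other

Compare C to A across every action of Column: C1: 5>1, C2: 7<9, C3: 2<9, C4: 6<9.
C does better at C1 but worse at C2, C3, C4; neither strategy dominates the other.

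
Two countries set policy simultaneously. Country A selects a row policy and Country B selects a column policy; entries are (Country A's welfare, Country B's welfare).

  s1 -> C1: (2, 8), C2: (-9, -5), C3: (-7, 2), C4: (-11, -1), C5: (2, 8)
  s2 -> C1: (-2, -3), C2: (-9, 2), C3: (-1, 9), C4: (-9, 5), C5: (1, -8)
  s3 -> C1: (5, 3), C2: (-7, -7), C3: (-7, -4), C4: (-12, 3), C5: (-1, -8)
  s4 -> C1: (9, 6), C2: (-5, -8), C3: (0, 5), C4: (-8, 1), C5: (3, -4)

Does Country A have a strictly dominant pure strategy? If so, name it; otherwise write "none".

s4

s4 vs s1: C1: 9>2, C2: -5>-9, C3: 0>-7, C4: -8>-11, C5: 3>2.
s4 vs s2: C1: 9>-2, C2: -5>-9, C3: 0>-1, C4: -8>-9, C5: 3>1.
s4 vs s3: C1: 9>5, C2: -5>-7, C3: 0>-7, C4: -8>-12, C5: 3>-1.
s4 strictly beats every other strategy against every opponent action, so it is strictly dominant.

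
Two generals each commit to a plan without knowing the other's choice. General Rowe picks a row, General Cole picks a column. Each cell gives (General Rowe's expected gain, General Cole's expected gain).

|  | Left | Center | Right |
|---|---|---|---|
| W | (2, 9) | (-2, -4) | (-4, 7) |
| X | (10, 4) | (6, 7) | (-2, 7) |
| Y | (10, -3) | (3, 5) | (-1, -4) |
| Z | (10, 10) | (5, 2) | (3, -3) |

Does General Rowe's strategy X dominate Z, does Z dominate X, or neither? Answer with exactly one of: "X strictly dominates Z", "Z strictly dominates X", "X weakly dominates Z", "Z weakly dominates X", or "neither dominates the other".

Compare X to Z across each choice by General Cole: Left: 10=10, Center: 6>5, Right: -2<3.
X does better at Center but worse at Right; neither strategy dominates the other.

neither dominates the other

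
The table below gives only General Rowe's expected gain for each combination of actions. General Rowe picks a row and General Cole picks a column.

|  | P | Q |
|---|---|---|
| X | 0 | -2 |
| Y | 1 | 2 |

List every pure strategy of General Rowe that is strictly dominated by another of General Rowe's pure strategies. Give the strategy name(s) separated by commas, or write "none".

X

Y strictly dominates X — P: 1>0, Q: 2>-2.
Y: no other strategy beats it everywhere (X at P (1>0)).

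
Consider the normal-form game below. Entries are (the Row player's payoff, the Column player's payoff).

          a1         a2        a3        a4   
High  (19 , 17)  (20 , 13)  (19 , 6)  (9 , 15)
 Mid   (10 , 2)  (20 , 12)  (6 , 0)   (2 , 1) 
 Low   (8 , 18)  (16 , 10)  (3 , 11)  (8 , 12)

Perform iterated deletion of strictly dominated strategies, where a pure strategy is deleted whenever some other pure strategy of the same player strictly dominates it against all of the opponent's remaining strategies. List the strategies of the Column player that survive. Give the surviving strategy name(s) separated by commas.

Row Low is eliminated: High beats it against every remaining column (a1: 19>8, a2: 20>16, a3: 19>3, a4: 9>8).
The Column player's strategy a3 is strictly dominated by a1 (High: 17>6, Mid: 2>0) and is removed.
Column a4 is eliminated: a1 beats it against every remaining row (High: 17>15, Mid: 2>1).
Among the remaining strategies, none is strictly dominated by another pure strategy of the same player, so the elimination stops.
Surviving strategies — the Row player: {High, Mid}; the Column player: {a1, a2}.

a1, a2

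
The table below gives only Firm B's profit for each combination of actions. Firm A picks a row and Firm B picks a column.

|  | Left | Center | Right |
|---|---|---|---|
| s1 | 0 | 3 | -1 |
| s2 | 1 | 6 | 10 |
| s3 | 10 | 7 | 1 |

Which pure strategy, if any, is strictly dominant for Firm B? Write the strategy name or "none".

none

Left fails to dominate Center at s1 (0<3).
Center fails to dominate Left at s3 (7<10).
Right fails to dominate Left at s1 (-1<0).
No single strategy dominates all the others.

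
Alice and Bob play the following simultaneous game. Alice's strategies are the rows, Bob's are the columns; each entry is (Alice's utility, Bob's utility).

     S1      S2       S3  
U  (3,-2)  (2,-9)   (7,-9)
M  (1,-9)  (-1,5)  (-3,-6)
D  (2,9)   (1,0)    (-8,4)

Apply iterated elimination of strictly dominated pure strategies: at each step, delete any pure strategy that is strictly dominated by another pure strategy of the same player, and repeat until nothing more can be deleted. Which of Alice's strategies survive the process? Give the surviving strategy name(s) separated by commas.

U

For Alice, U strictly dominates M on the remaining columns (S1: 3>1, S2: 2>-1, S3: 7>-3); eliminate M.
Alice's strategy D is strictly dominated by U (S1: 3>2, S2: 2>1, S3: 7>-8) and is removed.
For Bob, S1 strictly dominates S2 on the remaining rows (U: -2>-9); eliminate S2.
Bob's strategy S3 is strictly dominated by S1 (U: -2>-9) and is removed.
Among the remaining strategies, none is strictly dominated by another pure strategy of the same player, so the elimination stops.
Surviving strategies — Alice: {U}; Bob: {S1}.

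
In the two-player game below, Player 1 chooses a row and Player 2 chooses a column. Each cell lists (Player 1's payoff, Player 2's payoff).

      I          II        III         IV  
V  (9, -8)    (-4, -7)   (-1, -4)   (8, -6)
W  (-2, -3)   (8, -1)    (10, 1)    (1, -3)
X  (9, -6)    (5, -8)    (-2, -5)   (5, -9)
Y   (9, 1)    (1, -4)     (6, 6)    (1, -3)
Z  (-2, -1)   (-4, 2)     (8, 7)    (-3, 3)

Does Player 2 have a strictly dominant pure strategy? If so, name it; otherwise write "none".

III vs I: V: -4>-8, W: 1>-3, X: -5>-6, Y: 6>1, Z: 7>-1.
III vs II: V: -4>-7, W: 1>-1, X: -5>-8, Y: 6>-4, Z: 7>2.
III vs IV: V: -4>-6, W: 1>-3, X: -5>-9, Y: 6>-3, Z: 7>3.
III strictly beats every other strategy against every opponent action, so it is strictly dominant.

III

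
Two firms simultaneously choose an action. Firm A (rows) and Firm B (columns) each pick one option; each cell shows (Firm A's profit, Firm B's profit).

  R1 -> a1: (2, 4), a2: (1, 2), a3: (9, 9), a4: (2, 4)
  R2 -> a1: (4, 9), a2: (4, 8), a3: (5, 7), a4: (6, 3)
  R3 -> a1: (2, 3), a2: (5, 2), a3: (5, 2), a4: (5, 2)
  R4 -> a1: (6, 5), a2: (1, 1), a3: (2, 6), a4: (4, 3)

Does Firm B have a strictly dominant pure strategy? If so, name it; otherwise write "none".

a1 fails to dominate a3 at R1 (4<9).
a2 fails to dominate a1 at R1 (2<4).
a3 fails to dominate a1 at R2 (7<9).
a4 fails to dominate a1 at R1 (4=4).
No single strategy dominates all the others.

none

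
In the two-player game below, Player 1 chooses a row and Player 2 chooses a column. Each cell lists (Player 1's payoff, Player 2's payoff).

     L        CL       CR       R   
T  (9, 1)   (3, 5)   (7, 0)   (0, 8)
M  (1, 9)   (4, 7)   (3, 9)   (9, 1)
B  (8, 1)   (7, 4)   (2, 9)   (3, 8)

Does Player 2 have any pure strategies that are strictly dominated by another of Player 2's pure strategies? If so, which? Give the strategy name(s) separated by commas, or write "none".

L is not dominated — it holds its own against CL at M (9>7); CR at T (1>0); R at M (9>1).
Nothing dominates CL: L at T (5>1); CR at T (5>0); R at M (7>1).
CR: no other strategy beats it everywhere (L at M (9=9); CL at M (9>7); R at M (9>1)).
Nothing dominates R: L at T (8>1); CL at T (8>5); CR at T (8>0).

none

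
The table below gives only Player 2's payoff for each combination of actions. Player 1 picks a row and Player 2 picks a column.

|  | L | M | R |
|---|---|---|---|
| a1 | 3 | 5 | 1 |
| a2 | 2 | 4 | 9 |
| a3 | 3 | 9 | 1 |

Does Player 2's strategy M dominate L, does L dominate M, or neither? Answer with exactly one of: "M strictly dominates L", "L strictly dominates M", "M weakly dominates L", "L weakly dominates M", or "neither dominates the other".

Compare M to L across each choice by Player 1: a1: 5>3, a2: 4>2, a3: 9>3.
Every comparison favours M, so M strictly dominates L.

M strictly dominates L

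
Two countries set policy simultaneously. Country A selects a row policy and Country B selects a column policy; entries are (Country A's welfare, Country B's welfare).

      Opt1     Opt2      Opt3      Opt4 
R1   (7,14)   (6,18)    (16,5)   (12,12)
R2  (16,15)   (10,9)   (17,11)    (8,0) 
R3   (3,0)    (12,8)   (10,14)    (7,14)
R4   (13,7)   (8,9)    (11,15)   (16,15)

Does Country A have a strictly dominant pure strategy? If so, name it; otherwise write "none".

R1 fails to dominate R2 at Opt1 (7<16).
R2 fails to dominate R1 at Opt4 (8<12).
R3 fails to dominate R1 at Opt1 (3<7).
R4 fails to dominate R1 at Opt3 (11<16).
No single strategy dominates all the others.

none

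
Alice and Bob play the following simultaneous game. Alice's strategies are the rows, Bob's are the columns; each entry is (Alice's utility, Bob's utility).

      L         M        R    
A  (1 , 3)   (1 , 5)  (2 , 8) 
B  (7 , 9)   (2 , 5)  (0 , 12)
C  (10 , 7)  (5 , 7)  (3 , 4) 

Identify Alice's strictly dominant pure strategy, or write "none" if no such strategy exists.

C vs A: L: 10>1, M: 5>1, R: 3>2.
C vs B: L: 10>7, M: 5>2, R: 3>0.
C strictly beats every other strategy against every opponent action, so it is strictly dominant.

C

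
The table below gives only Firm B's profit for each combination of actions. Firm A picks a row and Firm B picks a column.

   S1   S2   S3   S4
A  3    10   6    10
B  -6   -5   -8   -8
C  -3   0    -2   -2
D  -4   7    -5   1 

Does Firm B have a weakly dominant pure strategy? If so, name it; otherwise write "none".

S2 vs S1: A: 10>3, B: -5>-6, C: 0>-3, D: 7>-4.
S2 vs S3: A: 10>6, B: -5>-8, C: 0>-2, D: 7>-5.
S2 vs S4: A: 10=10, B: -5>-8, C: 0>-2, D: 7>1.
S2 is at least as good as every other strategy against every opponent action, so it is weakly dominant.

S2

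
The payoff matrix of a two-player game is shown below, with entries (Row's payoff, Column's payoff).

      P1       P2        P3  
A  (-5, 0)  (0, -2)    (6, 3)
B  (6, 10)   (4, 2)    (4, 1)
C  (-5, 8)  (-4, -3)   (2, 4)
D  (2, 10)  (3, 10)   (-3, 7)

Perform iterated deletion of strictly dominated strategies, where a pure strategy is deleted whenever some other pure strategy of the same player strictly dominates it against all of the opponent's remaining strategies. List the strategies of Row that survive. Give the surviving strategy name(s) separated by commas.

A, B

For Row, B strictly dominates C on the remaining columns (P1: 6>-5, P2: 4>-4, P3: 4>2); eliminate C.
Row's strategy D is strictly dominated by B (P1: 6>2, P2: 4>3, P3: 4>-3) and is removed.
Column P2 is eliminated: P1 beats it against every remaining row (A: 0>-2, B: 10>2).
Among the remaining strategies, none is strictly dominated by another pure strategy of the same player, so the elimination stops.
Surviving strategies — Row: {A, B}; Column: {P1, P3}.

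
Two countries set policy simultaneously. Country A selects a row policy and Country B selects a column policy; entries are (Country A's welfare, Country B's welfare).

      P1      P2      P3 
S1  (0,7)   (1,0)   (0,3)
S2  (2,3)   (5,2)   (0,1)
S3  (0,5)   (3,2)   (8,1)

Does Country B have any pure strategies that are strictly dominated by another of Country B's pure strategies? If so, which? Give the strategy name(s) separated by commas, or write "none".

P2, P3

Nothing dominates P1: P2 at S1 (7>0); P3 at S1 (7>3).
P1 strictly dominates P2 — S1: 7>0, S2: 3>2, S3: 5>2.
P1 strictly dominates P3 — S1: 7>3, S2: 3>1, S3: 5>1.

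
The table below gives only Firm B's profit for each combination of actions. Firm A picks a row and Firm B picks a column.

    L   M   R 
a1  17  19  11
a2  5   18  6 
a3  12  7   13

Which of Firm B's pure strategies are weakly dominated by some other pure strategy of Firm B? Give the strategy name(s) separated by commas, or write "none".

none

L: no other strategy beats it everywhere (M at a3 (12>7); R at a1 (17>11)).
M is not dominated — it holds its own against L at a1 (19>17); R at a1 (19>11).
R is not dominated — it holds its own against L at a2 (6>5); M at a3 (13>7).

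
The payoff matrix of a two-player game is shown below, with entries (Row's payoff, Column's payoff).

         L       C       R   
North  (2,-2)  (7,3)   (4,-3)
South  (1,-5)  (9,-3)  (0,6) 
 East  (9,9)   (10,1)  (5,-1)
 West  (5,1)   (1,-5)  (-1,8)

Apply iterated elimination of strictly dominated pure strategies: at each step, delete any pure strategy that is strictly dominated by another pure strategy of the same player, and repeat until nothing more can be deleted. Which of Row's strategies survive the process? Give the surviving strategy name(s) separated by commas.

East

For Row, East strictly dominates North on the remaining columns (L: 9>2, C: 10>7, R: 5>4); eliminate North.
For Row, East strictly dominates South on the remaining columns (L: 9>1, C: 10>9, R: 5>0); eliminate South.
For Row, East strictly dominates West on the remaining columns (L: 9>5, C: 10>1, R: 5>-1); eliminate West.
Column's strategy C is strictly dominated by L (East: 9>1) and is removed.
Column's strategy R is strictly dominated by L (East: 9>-1) and is removed.
Among the remaining strategies, none is strictly dominated by another pure strategy of the same player, so the elimination stops.
Surviving strategies — Row: {East}; Column: {L}.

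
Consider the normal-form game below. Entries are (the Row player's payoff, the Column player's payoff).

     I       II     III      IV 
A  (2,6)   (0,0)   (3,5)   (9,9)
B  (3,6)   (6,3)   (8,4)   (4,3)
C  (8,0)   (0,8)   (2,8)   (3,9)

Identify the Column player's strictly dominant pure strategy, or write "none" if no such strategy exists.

I fails to dominate II at C (0<8).
II fails to dominate I at A (0<6).
III fails to dominate I at A (5<6).
IV fails to dominate I at B (3<6).
No single strategy dominates all the others.

none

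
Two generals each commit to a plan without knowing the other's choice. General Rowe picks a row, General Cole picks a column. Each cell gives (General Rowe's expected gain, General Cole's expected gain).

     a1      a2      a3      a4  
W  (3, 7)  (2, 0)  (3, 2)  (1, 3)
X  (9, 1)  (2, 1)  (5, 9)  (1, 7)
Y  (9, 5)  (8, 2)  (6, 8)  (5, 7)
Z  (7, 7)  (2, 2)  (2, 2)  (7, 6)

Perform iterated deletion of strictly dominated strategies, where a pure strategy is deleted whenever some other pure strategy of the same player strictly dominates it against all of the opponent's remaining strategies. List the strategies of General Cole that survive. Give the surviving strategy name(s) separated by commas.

General Rowe's strategy W is strictly dominated by Y (a1: 9>3, a2: 8>2, a3: 6>3, a4: 5>1) and is removed.
Column a2 is eliminated: a4 beats it against every remaining row (X: 7>1, Y: 7>2, Z: 6>2).
Among the remaining strategies, none is strictly dominated by another pure strategy of the same player, so the elimination stops.
Surviving strategies — General Rowe: {X, Y, Z}; General Cole: {a1, a3, a4}.

a1, a3, a4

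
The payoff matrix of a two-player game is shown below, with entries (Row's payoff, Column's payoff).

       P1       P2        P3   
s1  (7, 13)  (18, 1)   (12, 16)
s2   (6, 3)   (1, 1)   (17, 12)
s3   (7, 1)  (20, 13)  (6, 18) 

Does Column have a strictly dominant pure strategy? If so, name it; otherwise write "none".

P3 vs P1: s1: 16>13, s2: 12>3, s3: 18>1.
P3 vs P2: s1: 16>1, s2: 12>1, s3: 18>13.
P3 strictly beats every other strategy against every opponent action, so it is strictly dominant.

P3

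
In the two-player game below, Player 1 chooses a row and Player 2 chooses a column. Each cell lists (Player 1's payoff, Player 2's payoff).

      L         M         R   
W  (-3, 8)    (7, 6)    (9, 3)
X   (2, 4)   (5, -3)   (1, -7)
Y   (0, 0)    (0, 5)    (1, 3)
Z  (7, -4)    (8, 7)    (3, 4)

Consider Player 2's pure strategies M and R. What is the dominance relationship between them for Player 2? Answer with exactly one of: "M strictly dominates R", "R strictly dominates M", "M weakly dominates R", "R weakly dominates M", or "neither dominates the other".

M strictly dominates R

Compare M to R across each choice by Player 1: W: 6>3, X: -3>-7, Y: 5>3, Z: 7>4.
Every comparison favours M, so M strictly dominates R.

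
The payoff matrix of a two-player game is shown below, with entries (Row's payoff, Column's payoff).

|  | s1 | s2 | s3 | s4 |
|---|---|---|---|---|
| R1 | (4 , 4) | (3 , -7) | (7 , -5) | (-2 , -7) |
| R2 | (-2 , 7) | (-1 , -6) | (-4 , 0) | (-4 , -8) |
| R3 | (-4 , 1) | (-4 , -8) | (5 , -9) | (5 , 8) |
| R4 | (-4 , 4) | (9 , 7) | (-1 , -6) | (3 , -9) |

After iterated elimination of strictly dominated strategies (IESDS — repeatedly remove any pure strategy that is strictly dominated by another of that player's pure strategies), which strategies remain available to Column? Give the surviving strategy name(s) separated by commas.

Row R2 is eliminated: R1 beats it against every remaining column (s1: 4>-2, s2: 3>-1, s3: 7>-4, s4: -2>-4).
Column s3 is eliminated: s1 beats it against every remaining row (R1: 4>-5, R3: 1>-9, R4: 4>-6).
Among the remaining strategies, none is strictly dominated by another pure strategy of the same player, so the elimination stops.
Surviving strategies — Row: {R1, R3, R4}; Column: {s1, s2, s4}.

s1, s2, s4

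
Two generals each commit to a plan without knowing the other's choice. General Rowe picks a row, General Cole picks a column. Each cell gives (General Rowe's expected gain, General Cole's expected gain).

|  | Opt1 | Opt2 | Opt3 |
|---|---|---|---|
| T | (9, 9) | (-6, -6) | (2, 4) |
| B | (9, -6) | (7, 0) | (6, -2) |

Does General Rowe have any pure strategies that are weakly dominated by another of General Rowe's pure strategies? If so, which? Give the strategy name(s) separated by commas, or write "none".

T

B weakly dominates T — Opt1: 9=9, Opt2: 7>-6, Opt3: 6>2.
B is not dominated — it holds its own against T at Opt2 (7>-6).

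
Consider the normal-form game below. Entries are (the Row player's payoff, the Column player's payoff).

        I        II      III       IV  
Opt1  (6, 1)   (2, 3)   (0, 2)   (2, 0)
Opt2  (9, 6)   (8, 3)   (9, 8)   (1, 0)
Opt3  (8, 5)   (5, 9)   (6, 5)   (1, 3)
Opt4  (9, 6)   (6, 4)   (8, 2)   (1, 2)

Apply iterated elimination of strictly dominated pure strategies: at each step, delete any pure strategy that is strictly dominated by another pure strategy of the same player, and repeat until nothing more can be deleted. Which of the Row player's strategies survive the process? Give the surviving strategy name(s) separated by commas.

Column IV is eliminated: I beats it against every remaining row (Opt1: 1>0, Opt2: 6>0, Opt3: 5>3, Opt4: 6>2).
For the Row player, Opt2 strictly dominates Opt1 on the remaining columns (I: 9>6, II: 8>2, III: 9>0); eliminate Opt1.
For the Row player, Opt2 strictly dominates Opt3 on the remaining columns (I: 9>8, II: 8>5, III: 9>6); eliminate Opt3.
For the Column player, I strictly dominates II on the remaining rows (Opt2: 6>3, Opt4: 6>4); eliminate II.
Among the remaining strategies, none is strictly dominated by another pure strategy of the same player, so the elimination stops.
Surviving strategies — the Row player: {Opt2, Opt4}; the Column player: {I, III}.

Opt2, Opt4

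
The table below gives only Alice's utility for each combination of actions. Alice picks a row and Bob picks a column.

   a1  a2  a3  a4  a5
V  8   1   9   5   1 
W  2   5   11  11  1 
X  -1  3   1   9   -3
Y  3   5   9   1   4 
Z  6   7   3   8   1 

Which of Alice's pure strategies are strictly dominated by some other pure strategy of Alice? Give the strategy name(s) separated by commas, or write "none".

X

V is not dominated — it holds its own against W at a1 (8>2); X at a1 (8>-1); Y at a1 (8>3); Z at a1 (8>6).
W is not dominated — it holds its own against V at a2 (5>1); X at a1 (2>-1); Y at a2 (5=5); Z at a3 (11>3).
X: dominated, since W does at least as well everywhere (a1: 2>-1, a2: 5>3, a3: 11>1, a4: 11>9, a5: 1>-3).
Y is not dominated — it holds its own against V at a2 (5>1); W at a1 (3>2); X at a1 (3>-1); Z at a3 (9>3).
Z: no other strategy beats it everywhere (V at a2 (7>1); W at a1 (6>2); X at a1 (6>-1); Y at a1 (6>3)).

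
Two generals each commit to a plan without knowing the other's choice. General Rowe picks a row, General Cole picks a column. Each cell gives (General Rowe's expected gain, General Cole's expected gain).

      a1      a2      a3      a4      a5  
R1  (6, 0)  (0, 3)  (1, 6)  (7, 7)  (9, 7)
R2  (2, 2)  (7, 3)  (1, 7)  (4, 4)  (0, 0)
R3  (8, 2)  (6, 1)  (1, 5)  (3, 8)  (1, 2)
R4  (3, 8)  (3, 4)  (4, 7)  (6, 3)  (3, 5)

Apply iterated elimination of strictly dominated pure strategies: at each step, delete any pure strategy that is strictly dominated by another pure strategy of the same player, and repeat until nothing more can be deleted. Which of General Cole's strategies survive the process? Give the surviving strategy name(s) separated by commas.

a1, a3, a4, a5

For General Cole, a3 strictly dominates a2 on the remaining rows (R1: 6>3, R2: 7>3, R3: 5>1, R4: 7>4); eliminate a2.
General Rowe's strategy R2 is strictly dominated by R4 (a1: 3>2, a3: 4>1, a4: 6>4, a5: 3>0) and is removed.
Among the remaining strategies, none is strictly dominated by another pure strategy of the same player, so the elimination stops.
Surviving strategies — General Rowe: {R1, R3, R4}; General Cole: {a1, a3, a4, a5}.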